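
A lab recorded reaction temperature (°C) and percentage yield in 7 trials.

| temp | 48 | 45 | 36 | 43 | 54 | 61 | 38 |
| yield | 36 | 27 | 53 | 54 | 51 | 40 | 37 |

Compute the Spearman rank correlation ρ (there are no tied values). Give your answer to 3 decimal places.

Rank temp: 5, 4, 1, 3, 6, 7, 2
Rank yield: 2, 1, 6, 7, 5, 4, 3
d = rank(temp) − rank(yield): 3, 3, -5, -4, 1, 3, -1; Σd² = 70
ρ = 1 − 6Σd² / [n(n²−1)] = 1 − 6×70 / (7×48) = 1 − 420/336 ≈ -0.250

-0.250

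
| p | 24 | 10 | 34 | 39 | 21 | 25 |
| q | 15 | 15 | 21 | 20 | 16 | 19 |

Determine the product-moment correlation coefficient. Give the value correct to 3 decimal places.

0.828

n = 6, Σp = 153, Σq = 106, Σp² = 4419, Σq² = 1908, Σpq = 2815
nΣpq − ΣpΣq = 16890 − 16218 = 672
nΣp² − (Σp)² = 26514 − 23409 = 3105; nΣq² − (Σq)² = 11448 − 11236 = 212
r = 672 / √(3105 × 212) = 672 / 811.3322 ≈ 0.828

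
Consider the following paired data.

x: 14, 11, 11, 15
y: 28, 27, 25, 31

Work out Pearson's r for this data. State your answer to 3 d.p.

0.889

n = 4, Σx = 51, Σy = 111, Σx² = 663, Σy² = 3099, Σxy = 1429
nΣxy − ΣxΣy = 5716 − 5661 = 55
nΣx² − (Σx)² = 2652 − 2601 = 51; nΣy² − (Σy)² = 12396 − 12321 = 75
r = 55 / √(51 × 75) = 55 / 61.8466 ≈ 0.889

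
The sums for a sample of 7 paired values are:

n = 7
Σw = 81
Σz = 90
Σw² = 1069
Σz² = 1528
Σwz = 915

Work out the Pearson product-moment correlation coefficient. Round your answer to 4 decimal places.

r = (nΣwz − ΣwΣz) / √[(nΣw² − (Σw)²)(nΣz² − (Σz)²)]
Numerator: 7×915 − 81×90 = -885
Denominator: √[(7483 − 6561)(10696 − 8100)] = √[922 × 2596] = 1547.0979
r = -885 / 1547.0979 ≈ -0.5720

-0.5720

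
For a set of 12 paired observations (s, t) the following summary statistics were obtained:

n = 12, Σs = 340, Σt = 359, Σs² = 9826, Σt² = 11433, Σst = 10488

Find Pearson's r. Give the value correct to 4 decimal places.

0.8658

r = (nΣst − ΣsΣt) / √[(nΣs² − (Σs)²)(nΣt² − (Σt)²)]
Numerator: 12×10488 − 340×359 = 3796
Denominator: √[(117912 − 115600)(137196 − 128881)] = √[2312 × 8315] = 4384.5501
r = 3796 / 4384.5501 ≈ 0.8658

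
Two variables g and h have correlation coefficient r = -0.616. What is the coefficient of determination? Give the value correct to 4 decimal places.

0.3795

r² = (-0.616)² = 0.3795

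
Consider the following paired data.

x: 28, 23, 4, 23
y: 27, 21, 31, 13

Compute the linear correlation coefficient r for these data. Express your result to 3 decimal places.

-0.530

n = 4, Σx = 78, Σy = 92, Σx² = 1858, Σy² = 2300, Σxy = 1662
nΣxy − ΣxΣy = 6648 − 7176 = -528
nΣx² − (Σx)² = 7432 − 6084 = 1348; nΣy² − (Σy)² = 9200 − 8464 = 736
r = -528 / √(1348 × 736) = -528 / 996.0562 ≈ -0.530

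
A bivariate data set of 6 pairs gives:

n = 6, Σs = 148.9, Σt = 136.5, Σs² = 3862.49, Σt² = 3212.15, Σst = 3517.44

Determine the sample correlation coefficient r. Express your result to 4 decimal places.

r = (nΣst − ΣsΣt) / √[(nΣs² − (Σs)²)(nΣt² − (Σt)²)]
Numerator: 6×3517.44 − 148.9×136.5 = 779.79
Denominator: √[(23174.94 − 22171.21)(19272.9 − 18632.25)] = √[1003.73 × 640.65] = 801.8975
r = 779.79 / 801.8975 ≈ 0.9724

0.9724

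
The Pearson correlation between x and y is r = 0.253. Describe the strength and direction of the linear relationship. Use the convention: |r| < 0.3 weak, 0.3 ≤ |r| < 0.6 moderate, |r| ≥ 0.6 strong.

r = 0.253 > 0 so the relationship is positive.
|r| = 0.253, which falls in the weak range.

weak positive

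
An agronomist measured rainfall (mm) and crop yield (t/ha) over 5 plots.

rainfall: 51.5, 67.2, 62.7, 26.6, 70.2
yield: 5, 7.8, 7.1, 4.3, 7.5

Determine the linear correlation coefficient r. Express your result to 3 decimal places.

0.927

n = 5, Σx = 278.2, Σy = 31.7, Σx² = 16734.98, Σy² = 210.99, Σxy = 1867.71
nΣxy − ΣxΣy = 9338.55 − 8818.94 = 519.61
nΣx² − (Σx)² = 83674.9 − 77395.24 = 6279.66; nΣy² − (Σy)² = 1054.95 − 1004.89 = 50.06
r = 519.61 / √(6279.66 × 50.06) = 519.61 / 560.6780 ≈ 0.927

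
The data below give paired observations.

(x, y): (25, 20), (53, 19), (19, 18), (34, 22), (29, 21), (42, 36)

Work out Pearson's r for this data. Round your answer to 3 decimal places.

n = 6, Σx = 202, Σy = 136, Σx² = 7556, Σy² = 3306, Σxy = 4718
nΣxy − ΣxΣy = 28308 − 27472 = 836
nΣx² − (Σx)² = 45336 − 40804 = 4532; nΣy² − (Σy)² = 19836 − 18496 = 1340
r = 836 / √(4532 × 1340) = 836 / 2464.3214 ≈ 0.339

0.339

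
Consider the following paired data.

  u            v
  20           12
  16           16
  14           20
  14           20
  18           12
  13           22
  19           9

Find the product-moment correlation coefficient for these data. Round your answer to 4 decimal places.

-0.9572

n = 7, Σu = 114, Σv = 111, Σu² = 1902, Σv² = 1909, Σuv = 1729
nΣuv − ΣuΣv = 12103 − 12654 = -551
nΣu² − (Σu)² = 13314 − 12996 = 318; nΣv² − (Σv)² = 13363 − 12321 = 1042
r = -551 / √(318 × 1042) = -551 / 575.6353 ≈ -0.9572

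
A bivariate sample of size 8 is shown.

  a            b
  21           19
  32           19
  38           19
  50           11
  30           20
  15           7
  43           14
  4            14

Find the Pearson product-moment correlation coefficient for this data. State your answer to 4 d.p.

n = 8, Σa = 233, Σb = 123, Σa² = 8399, Σb² = 2045, Σab = 3642
nΣab − ΣaΣb = 29136 − 28659 = 477
nΣa² − (Σa)² = 67192 − 54289 = 12903; nΣb² − (Σb)² = 16360 − 15129 = 1231
r = 477 / √(12903 × 1231) = 477 / 3985.4226 ≈ 0.1197

0.1197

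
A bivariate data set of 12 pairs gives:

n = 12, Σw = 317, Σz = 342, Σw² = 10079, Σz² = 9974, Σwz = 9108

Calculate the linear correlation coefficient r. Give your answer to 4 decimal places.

0.1181

r = (nΣwz − ΣwΣz) / √[(nΣw² − (Σw)²)(nΣz² − (Σz)²)]
Numerator: 12×9108 − 317×342 = 882
Denominator: √[(120948 − 100489)(119688 − 116964)] = √[20459 × 2724] = 7465.2740
r = 882 / 7465.2740 ≈ 0.1181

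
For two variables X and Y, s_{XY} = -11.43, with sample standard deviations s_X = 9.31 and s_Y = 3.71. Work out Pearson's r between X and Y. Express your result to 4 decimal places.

r = Cov(X,Y) / (s_X · s_Y) = -11.43 / (9.31 × 3.71)
  = -11.43 / 34.5401 ≈ -0.3309

-0.3309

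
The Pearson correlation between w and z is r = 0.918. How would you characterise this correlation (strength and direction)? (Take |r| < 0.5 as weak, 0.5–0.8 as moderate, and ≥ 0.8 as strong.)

strong positive

r = 0.918 > 0 so the relationship is positive.
|r| = 0.918, which falls in the strong range.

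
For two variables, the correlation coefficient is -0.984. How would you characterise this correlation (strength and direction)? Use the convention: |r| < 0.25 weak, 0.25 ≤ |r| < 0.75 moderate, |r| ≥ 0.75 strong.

strong negative

r = -0.984 < 0 so the relationship is negative.
|r| = 0.984, which falls in the strong range.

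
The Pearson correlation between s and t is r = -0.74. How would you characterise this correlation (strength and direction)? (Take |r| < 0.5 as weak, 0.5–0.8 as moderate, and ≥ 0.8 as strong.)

moderate negative

r = -0.74 < 0 so the relationship is negative.
|r| = 0.74, which falls in the moderate range.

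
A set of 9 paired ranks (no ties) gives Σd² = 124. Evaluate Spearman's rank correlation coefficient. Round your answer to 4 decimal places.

-0.0333

ρ = 1 − 6Σd² / [n(n²−1)] = 1 − 6×124 / (9×80)
  = 1 − 744/720 = 1 − 1.03333 ≈ -0.0333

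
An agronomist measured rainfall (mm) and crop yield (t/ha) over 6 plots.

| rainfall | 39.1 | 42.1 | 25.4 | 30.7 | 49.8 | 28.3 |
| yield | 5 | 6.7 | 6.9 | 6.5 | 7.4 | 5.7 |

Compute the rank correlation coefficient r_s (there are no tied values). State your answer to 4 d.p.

0.2571

Rank rainfall: 4, 5, 1, 3, 6, 2
Rank yield: 1, 4, 5, 3, 6, 2
d = rank(rainfall) − rank(yield): 3, 1, -4, 0, 0, 0; Σd² = 26
ρ = 1 − 6Σd² / [n(n²−1)] = 1 − 6×26 / (6×35) = 1 − 156/210 ≈ 0.2571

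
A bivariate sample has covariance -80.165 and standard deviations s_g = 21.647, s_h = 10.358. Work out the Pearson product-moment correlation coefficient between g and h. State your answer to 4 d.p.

-0.3575

r = Cov(g,h) / (s_g · s_h) = -80.165 / (21.647 × 10.358)
  = -80.165 / 224.2196 ≈ -0.3575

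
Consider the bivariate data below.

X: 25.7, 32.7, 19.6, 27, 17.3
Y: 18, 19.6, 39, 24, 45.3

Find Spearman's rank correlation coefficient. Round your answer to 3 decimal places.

Rank X: 3, 5, 2, 4, 1
Rank Y: 1, 2, 4, 3, 5
d = rank(X) − rank(Y): 2, 3, -2, 1, -4; Σd² = 34
ρ = 1 − 6Σd² / [n(n²−1)] = 1 − 6×34 / (5×24) = 1 − 204/120 ≈ -0.700

-0.700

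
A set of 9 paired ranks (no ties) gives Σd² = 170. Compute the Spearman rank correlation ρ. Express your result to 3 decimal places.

ρ = 1 − 6Σd² / [n(n²−1)] = 1 − 6×170 / (9×80)
  = 1 − 1020/720 = 1 − 1.4167 ≈ -0.417

-0.417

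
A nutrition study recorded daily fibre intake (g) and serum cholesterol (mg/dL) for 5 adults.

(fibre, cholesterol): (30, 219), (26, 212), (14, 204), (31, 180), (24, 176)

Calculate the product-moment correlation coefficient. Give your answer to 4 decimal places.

-0.0632

n = 5, Σx = 125, Σy = 991, Σx² = 3309, Σy² = 197897, Σxy = 24742
nΣxy − ΣxΣy = 123710 − 123875 = -165
nΣx² − (Σx)² = 16545 − 15625 = 920; nΣy² − (Σy)² = 989485 − 982081 = 7404
r = -165 / √(920 × 7404) = -165 / 2609.9195 ≈ -0.0632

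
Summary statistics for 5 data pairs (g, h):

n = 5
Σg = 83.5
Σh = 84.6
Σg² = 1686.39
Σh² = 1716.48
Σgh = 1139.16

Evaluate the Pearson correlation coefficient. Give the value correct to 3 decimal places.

-0.949

r = (nΣgh − ΣgΣh) / √[(nΣg² − (Σg)²)(nΣh² − (Σh)²)]
Numerator: 5×1139.16 − 83.5×84.6 = -1368.3
Denominator: √[(8431.95 − 6972.25)(8582.4 − 7157.16)] = √[1459.7 × 1425.24] = 1442.3671
r = -1368.3 / 1442.3671 ≈ -0.949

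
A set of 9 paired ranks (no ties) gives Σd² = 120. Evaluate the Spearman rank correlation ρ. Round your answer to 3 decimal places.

0.000

ρ = 1 − 6Σd² / [n(n²−1)] = 1 − 6×120 / (9×80)
  = 1 − 720/720 = 1 − 1.0000 ≈ 0.000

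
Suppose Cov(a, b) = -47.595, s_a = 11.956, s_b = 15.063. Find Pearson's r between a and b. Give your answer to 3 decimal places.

-0.264

r = Cov(a,b) / (s_a · s_b) = -47.595 / (11.956 × 15.063)
  = -47.595 / 180.0932 ≈ -0.264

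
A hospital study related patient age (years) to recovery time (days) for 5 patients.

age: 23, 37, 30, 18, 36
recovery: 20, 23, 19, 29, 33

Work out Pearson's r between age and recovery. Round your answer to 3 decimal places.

n = 5, Σx = 144, Σy = 124, Σx² = 4418, Σy² = 3220, Σxy = 3591
nΣxy − ΣxΣy = 17955 − 17856 = 99
nΣx² − (Σx)² = 22090 − 20736 = 1354; nΣy² − (Σy)² = 16100 − 15376 = 724
r = 99 / √(1354 × 724) = 99 / 990.0990 ≈ 0.100

0.100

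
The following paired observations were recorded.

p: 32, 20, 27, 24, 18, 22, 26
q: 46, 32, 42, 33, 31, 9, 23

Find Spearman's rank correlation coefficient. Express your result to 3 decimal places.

Rank p: 7, 2, 6, 4, 1, 3, 5
Rank q: 7, 4, 6, 5, 3, 1, 2
d = rank(p) − rank(q): 0, -2, 0, -1, -2, 2, 3; Σd² = 22
ρ = 1 − 6Σd² / [n(n²−1)] = 1 − 6×22 / (7×48) = 1 − 132/336 ≈ 0.607

0.607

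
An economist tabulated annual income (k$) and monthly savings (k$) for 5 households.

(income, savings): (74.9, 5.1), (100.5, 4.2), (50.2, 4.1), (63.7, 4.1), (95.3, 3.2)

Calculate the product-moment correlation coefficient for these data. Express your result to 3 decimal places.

-0.285

n = 5, Σx = 384.6, Σy = 20.7, Σx² = 31370.08, Σy² = 87.51, Σxy = 1576.04
nΣxy − ΣxΣy = 7880.2 − 7961.22 = -81.02
nΣx² − (Σx)² = 156850.4 − 147917.16 = 8933.24; nΣy² − (Σy)² = 437.55 − 428.49 = 9.06
r = -81.02 / √(8933.24 × 9.06) = -81.02 / 284.4910 ≈ -0.285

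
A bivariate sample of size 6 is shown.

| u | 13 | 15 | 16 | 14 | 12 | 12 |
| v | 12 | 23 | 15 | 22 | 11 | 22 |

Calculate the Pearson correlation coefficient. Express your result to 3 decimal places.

n = 6, Σu = 82, Σv = 105, Σu² = 1134, Σv² = 1987, Σuv = 1445
nΣuv − ΣuΣv = 8670 − 8610 = 60
nΣu² − (Σu)² = 6804 − 6724 = 80; nΣv² − (Σv)² = 11922 − 11025 = 897
r = 60 / √(80 × 897) = 60 / 267.8806 ≈ 0.224

0.224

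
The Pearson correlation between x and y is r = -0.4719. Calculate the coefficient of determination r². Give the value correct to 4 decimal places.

0.2227

r² = (-0.4719)² = 0.2227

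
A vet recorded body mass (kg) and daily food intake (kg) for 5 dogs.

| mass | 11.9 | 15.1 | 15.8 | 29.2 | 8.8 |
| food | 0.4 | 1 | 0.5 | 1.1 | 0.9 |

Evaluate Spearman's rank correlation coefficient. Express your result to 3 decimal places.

0.500

Rank mass: 2, 3, 4, 5, 1
Rank food: 1, 4, 2, 5, 3
d = rank(mass) − rank(food): 1, -1, 2, 0, -2; Σd² = 10
ρ = 1 − 6Σd² / [n(n²−1)] = 1 − 6×10 / (5×24) = 1 − 60/120 ≈ 0.500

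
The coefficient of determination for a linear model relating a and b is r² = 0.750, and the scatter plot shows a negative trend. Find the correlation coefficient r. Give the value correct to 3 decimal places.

|r| = √0.750 = 0.866
The association is negative, so r = −0.866.

-0.866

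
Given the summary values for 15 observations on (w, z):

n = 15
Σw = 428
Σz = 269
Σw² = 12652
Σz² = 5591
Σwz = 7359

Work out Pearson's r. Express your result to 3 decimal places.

-0.545

r = (nΣwz − ΣwΣz) / √[(nΣw² − (Σw)²)(nΣz² − (Σz)²)]
Numerator: 15×7359 − 428×269 = -4747
Denominator: √[(189780 − 183184)(83865 − 72361)] = √[6596 × 11504] = 8710.9347
r = -4747 / 8710.9347 ≈ -0.545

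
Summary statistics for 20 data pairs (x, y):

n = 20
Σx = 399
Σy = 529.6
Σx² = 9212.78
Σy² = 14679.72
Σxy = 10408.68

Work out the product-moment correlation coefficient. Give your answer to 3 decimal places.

-0.173

r = (nΣxy − ΣxΣy) / √[(nΣx² − (Σx)²)(nΣy² − (Σy)²)]
Numerator: 20×10408.68 − 399×529.6 = -3136.8
Denominator: √[(184255.6 − 159201)(293594.4 − 280476.16)] = √[25054.6 × 13118.24] = 18129.3203
r = -3136.8 / 18129.3203 ≈ -0.173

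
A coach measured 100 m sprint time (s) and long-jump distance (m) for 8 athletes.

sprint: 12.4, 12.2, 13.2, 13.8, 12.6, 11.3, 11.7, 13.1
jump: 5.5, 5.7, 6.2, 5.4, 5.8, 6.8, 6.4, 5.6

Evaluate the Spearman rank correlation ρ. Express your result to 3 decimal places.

Rank sprint: 4, 3, 7, 8, 5, 1, 2, 6
Rank jump: 2, 4, 6, 1, 5, 8, 7, 3
d = rank(sprint) − rank(jump): 2, -1, 1, 7, 0, -7, -5, 3; Σd² = 138
ρ = 1 − 6Σd² / [n(n²−1)] = 1 − 6×138 / (8×63) = 1 − 828/504 ≈ -0.643

-0.643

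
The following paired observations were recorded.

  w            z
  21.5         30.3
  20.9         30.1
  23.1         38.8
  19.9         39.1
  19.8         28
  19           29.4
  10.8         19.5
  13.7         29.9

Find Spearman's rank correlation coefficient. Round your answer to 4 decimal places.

Rank w: 7, 6, 8, 5, 4, 3, 1, 2
Rank z: 6, 5, 7, 8, 2, 3, 1, 4
d = rank(w) − rank(z): 1, 1, 1, -3, 2, 0, 0, -2; Σd² = 20
ρ = 1 − 6Σd² / [n(n²−1)] = 1 − 6×20 / (8×63) = 1 − 120/504 ≈ 0.7619

0.7619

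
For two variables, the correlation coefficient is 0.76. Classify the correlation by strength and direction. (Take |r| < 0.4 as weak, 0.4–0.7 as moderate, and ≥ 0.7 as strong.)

r = 0.76 > 0 so the relationship is positive.
|r| = 0.76, which falls in the strong range.

strong positive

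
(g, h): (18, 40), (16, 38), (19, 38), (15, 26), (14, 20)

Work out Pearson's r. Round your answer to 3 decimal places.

n = 5, Σg = 82, Σh = 162, Σg² = 1362, Σh² = 5564, Σgh = 2720
nΣgh − ΣgΣh = 13600 − 13284 = 316
nΣg² − (Σg)² = 6810 − 6724 = 86; nΣh² − (Σh)² = 27820 − 26244 = 1576
r = 316 / √(86 × 1576) = 316 / 368.1521 ≈ 0.858

0.858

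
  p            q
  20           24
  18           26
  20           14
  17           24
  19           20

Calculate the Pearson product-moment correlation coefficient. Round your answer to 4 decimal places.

-0.5782

n = 5, Σp = 94, Σq = 108, Σp² = 1774, Σq² = 2424, Σpq = 2016
nΣpq − ΣpΣq = 10080 − 10152 = -72
nΣp² − (Σp)² = 8870 − 8836 = 34; nΣq² − (Σq)² = 12120 − 11664 = 456
r = -72 / √(34 × 456) = -72 / 124.5151 ≈ -0.5782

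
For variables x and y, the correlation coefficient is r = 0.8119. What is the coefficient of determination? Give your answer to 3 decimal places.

0.659

r² = (0.8119)² = 0.659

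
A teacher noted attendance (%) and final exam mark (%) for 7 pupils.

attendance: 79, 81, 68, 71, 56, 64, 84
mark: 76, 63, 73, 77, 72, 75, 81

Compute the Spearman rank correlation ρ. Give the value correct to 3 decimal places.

Rank attendance: 5, 6, 3, 4, 1, 2, 7
Rank mark: 5, 1, 3, 6, 2, 4, 7
d = rank(attendance) − rank(mark): 0, 5, 0, -2, -1, -2, 0; Σd² = 34
ρ = 1 − 6Σd² / [n(n²−1)] = 1 − 6×34 / (7×48) = 1 − 204/336 ≈ 0.393

0.393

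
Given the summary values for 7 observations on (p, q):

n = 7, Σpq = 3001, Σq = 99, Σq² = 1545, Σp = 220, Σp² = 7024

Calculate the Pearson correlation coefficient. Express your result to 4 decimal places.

r = (nΣpq − ΣpΣq) / √[(nΣp² − (Σp)²)(nΣq² − (Σq)²)]
Numerator: 7×3001 − 220×99 = -773
Denominator: √[(49168 − 48400)(10815 − 9801)] = √[768 × 1014] = 882.4693
r = -773 / 882.4693 ≈ -0.8760

-0.8760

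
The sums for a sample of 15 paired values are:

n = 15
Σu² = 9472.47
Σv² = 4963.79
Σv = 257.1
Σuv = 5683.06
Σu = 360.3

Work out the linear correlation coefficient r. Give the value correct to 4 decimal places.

-0.7295

r = (nΣuv − ΣuΣv) / √[(nΣu² − (Σu)²)(nΣv² − (Σv)²)]
Numerator: 15×5683.06 − 360.3×257.1 = -7387.23
Denominator: √[(142087.05 − 129816.09)(74456.85 − 66100.41)] = √[12270.96 × 8356.44] = 10126.2797
r = -7387.23 / 10126.2797 ≈ -0.7295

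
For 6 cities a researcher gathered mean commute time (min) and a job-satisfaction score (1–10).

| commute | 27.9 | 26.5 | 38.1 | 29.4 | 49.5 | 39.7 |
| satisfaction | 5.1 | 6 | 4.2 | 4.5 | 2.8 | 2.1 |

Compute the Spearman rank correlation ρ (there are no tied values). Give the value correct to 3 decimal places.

Rank commute: 2, 1, 4, 3, 6, 5
Rank satisfaction: 5, 6, 3, 4, 2, 1
d = rank(commute) − rank(satisfaction): -3, -5, 1, -1, 4, 4; Σd² = 68
ρ = 1 − 6Σd² / [n(n²−1)] = 1 − 6×68 / (6×35) = 1 − 408/210 ≈ -0.943

-0.943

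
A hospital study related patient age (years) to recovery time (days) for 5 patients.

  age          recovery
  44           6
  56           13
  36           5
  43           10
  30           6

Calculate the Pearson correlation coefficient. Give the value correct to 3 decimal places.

0.831

n = 5, Σx = 209, Σy = 40, Σx² = 9117, Σy² = 366, Σxy = 1782
nΣxy − ΣxΣy = 8910 − 8360 = 550
nΣx² − (Σx)² = 45585 − 43681 = 1904; nΣy² − (Σy)² = 1830 − 1600 = 230
r = 550 / √(1904 × 230) = 550 / 661.7552 ≈ 0.831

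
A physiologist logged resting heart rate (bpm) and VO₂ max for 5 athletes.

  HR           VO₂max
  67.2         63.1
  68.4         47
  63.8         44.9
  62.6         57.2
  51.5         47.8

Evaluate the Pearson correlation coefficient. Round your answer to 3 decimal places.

0.288

n = 5, Σx = 313.5, Σy = 260, Σx² = 19835.85, Σy² = 13763.3, Σxy = 16362.16
nΣxy − ΣxΣy = 81810.8 − 81510 = 300.8
nΣx² − (Σx)² = 99179.25 − 98282.25 = 897; nΣy² − (Σy)² = 68816.5 − 67600 = 1216.5
r = 300.8 / √(897 × 1216.5) = 300.8 / 1044.6054 ≈ 0.288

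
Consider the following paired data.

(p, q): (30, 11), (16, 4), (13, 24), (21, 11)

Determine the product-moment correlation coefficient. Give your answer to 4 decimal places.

-0.3382

n = 4, Σp = 80, Σq = 50, Σp² = 1766, Σq² = 834, Σpq = 937
nΣpq − ΣpΣq = 3748 − 4000 = -252
nΣp² − (Σp)² = 7064 − 6400 = 664; nΣq² − (Σq)² = 3336 − 2500 = 836
r = -252 / √(664 × 836) = -252 / 745.0530 ≈ -0.3382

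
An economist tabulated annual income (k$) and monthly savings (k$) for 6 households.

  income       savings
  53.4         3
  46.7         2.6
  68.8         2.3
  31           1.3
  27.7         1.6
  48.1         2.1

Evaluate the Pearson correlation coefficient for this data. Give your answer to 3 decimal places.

n = 6, Σx = 275.7, Σy = 12.9, Σx² = 13807.79, Σy² = 29.71, Σxy = 625.49
nΣxy − ΣxΣy = 3752.94 − 3556.53 = 196.41
nΣx² − (Σx)² = 82846.74 − 76010.49 = 6836.25; nΣy² − (Σy)² = 178.26 − 166.41 = 11.85
r = 196.41 / √(6836.25 × 11.85) = 196.41 / 284.6218 ≈ 0.690

0.690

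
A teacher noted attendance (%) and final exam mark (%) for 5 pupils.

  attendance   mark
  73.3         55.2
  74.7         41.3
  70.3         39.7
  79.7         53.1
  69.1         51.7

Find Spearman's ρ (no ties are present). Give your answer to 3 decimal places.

Rank attendance: 3, 4, 2, 5, 1
Rank mark: 5, 2, 1, 4, 3
d = rank(attendance) − rank(mark): -2, 2, 1, 1, -2; Σd² = 14
ρ = 1 − 6Σd² / [n(n²−1)] = 1 − 6×14 / (5×24) = 1 − 84/120 ≈ 0.300

0.300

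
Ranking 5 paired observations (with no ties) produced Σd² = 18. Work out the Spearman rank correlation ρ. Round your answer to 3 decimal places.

ρ = 1 − 6Σd² / [n(n²−1)] = 1 − 6×18 / (5×24)
  = 1 − 108/120 = 1 − 0.9000 ≈ 0.100

0.100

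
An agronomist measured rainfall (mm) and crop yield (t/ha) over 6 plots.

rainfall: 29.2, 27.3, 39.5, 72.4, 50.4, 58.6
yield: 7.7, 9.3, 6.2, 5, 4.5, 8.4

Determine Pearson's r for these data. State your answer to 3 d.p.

-0.564

n = 6, Σx = 277.4, Σy = 41.1, Σx² = 14374.06, Σy² = 300.03, Σxy = 1804.67
nΣxy − ΣxΣy = 10828.02 − 11401.14 = -573.12
nΣx² − (Σx)² = 86244.36 − 76950.76 = 9293.6; nΣy² − (Σy)² = 1800.18 − 1689.21 = 110.97
r = -573.12 / √(9293.6 × 110.97) = -573.12 / 1015.5347 ≈ -0.564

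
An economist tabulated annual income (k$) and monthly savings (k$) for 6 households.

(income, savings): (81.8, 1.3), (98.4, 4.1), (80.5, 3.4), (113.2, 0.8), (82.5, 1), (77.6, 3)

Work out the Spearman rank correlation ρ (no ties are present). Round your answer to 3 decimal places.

-0.371

Rank income: 3, 5, 2, 6, 4, 1
Rank savings: 3, 6, 5, 1, 2, 4
d = rank(income) − rank(savings): 0, -1, -3, 5, 2, -3; Σd² = 48
ρ = 1 − 6Σd² / [n(n²−1)] = 1 − 6×48 / (6×35) = 1 − 288/210 ≈ -0.371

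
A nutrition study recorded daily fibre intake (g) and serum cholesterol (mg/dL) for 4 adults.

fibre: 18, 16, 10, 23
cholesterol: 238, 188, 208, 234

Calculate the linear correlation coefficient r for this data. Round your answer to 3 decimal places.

n = 4, Σx = 67, Σy = 868, Σx² = 1209, Σy² = 190008, Σxy = 14754
nΣxy − ΣxΣy = 59016 − 58156 = 860
nΣx² − (Σx)² = 4836 − 4489 = 347; nΣy² − (Σy)² = 760032 − 753424 = 6608
r = 860 / √(347 × 6608) = 860 / 1514.2576 ≈ 0.568

0.568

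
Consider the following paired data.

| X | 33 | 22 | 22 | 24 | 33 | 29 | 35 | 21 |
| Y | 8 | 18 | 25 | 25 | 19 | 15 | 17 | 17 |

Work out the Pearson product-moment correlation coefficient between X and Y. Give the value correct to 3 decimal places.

-0.532

n = 8, ΣX = 219, ΣY = 144, ΣX² = 6229, ΣY² = 2802, ΣXY = 3824
nΣXY − ΣXΣY = 30592 − 31536 = -944
nΣX² − (ΣX)² = 49832 − 47961 = 1871; nΣY² − (ΣY)² = 22416 − 20736 = 1680
r = -944 / √(1871 × 1680) = -944 / 1772.9298 ≈ -0.532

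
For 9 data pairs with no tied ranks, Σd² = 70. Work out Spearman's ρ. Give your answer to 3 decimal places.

ρ = 1 − 6Σd² / [n(n²−1)] = 1 − 6×70 / (9×80)
  = 1 − 420/720 = 1 − 0.5833 ≈ 0.417

0.417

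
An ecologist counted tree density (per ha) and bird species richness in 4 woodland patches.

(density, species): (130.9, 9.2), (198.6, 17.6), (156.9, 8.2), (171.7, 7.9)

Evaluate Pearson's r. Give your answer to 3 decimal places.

n = 4, Σx = 658.1, Σy = 42.9, Σx² = 110675.27, Σy² = 524.05, Σxy = 7342.65
nΣxy − ΣxΣy = 29370.6 − 28232.49 = 1138.11
nΣx² − (Σx)² = 442701.08 − 433095.61 = 9605.47; nΣy² − (Σy)² = 2096.2 − 1840.41 = 255.79
r = 1138.11 / √(9605.47 × 255.79) = 1138.11 / 1567.4767 ≈ 0.726

0.726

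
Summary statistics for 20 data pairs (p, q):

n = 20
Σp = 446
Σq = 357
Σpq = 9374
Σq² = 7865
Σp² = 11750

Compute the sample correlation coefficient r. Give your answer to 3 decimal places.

r = (nΣpq − ΣpΣq) / √[(nΣp² − (Σp)²)(nΣq² − (Σq)²)]
Numerator: 20×9374 − 446×357 = 28258
Denominator: √[(235000 − 198916)(157300 − 127449)] = √[36084 × 29851] = 32819.8642
r = 28258 / 32819.8642 ≈ 0.861

0.861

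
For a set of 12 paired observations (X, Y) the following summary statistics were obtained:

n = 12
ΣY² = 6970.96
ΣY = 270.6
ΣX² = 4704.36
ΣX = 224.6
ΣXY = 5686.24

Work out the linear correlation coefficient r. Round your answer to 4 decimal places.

r = (nΣXY − ΣXΣY) / √[(nΣX² − (ΣX)²)(nΣY² − (ΣY)²)]
Numerator: 12×5686.24 − 224.6×270.6 = 7458.12
Denominator: √[(56452.32 − 50445.16)(83651.52 − 73224.36)] = √[6007.16 × 10427.16] = 7914.3931
r = 7458.12 / 7914.3931 ≈ 0.9423

0.9423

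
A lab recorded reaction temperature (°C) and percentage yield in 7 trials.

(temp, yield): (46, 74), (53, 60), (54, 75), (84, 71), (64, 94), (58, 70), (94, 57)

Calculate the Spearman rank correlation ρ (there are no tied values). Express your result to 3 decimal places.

-0.250

Rank temp: 1, 2, 3, 6, 5, 4, 7
Rank yield: 5, 2, 6, 4, 7, 3, 1
d = rank(temp) − rank(yield): -4, 0, -3, 2, -2, 1, 6; Σd² = 70
ρ = 1 − 6Σd² / [n(n²−1)] = 1 − 6×70 / (7×48) = 1 − 420/336 ≈ -0.250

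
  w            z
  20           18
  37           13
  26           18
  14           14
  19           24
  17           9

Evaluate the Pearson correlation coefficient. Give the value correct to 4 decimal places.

-0.0653

n = 6, Σw = 133, Σz = 96, Σw² = 3291, Σz² = 1670, Σwz = 2114
nΣwz − ΣwΣz = 12684 − 12768 = -84
nΣw² − (Σw)² = 19746 − 17689 = 2057; nΣz² − (Σz)² = 10020 − 9216 = 804
r = -84 / √(2057 × 804) = -84 / 1286.0124 ≈ -0.0653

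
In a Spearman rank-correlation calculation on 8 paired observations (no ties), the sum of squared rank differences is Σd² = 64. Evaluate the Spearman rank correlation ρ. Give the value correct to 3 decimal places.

0.238

ρ = 1 − 6Σd² / [n(n²−1)] = 1 − 6×64 / (8×63)
  = 1 − 384/504 = 1 − 0.7619 ≈ 0.238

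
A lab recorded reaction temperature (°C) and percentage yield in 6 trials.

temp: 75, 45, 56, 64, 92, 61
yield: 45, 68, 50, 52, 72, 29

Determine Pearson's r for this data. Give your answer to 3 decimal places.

0.202

n = 6, Σx = 393, Σy = 316, Σx² = 27067, Σy² = 17878, Σxy = 20956
nΣxy − ΣxΣy = 125736 − 124188 = 1548
nΣx² − (Σx)² = 162402 − 154449 = 7953; nΣy² − (Σy)² = 107268 − 99856 = 7412
r = 1548 / √(7953 × 7412) = 1548 / 7677.7364 ≈ 0.202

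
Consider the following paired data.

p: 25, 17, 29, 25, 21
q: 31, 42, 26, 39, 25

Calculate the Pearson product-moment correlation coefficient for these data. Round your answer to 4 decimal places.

-0.5112

n = 5, Σp = 117, Σq = 163, Σp² = 2821, Σq² = 5547, Σpq = 3743
nΣpq − ΣpΣq = 18715 − 19071 = -356
nΣp² − (Σp)² = 14105 − 13689 = 416; nΣq² − (Σq)² = 27735 − 26569 = 1166
r = -356 / √(416 × 1166) = -356 / 696.4596 ≈ -0.5112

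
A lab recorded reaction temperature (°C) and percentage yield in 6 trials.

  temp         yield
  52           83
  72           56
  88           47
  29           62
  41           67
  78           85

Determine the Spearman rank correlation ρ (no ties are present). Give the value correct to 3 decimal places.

-0.200

Rank temp: 3, 4, 6, 1, 2, 5
Rank yield: 5, 2, 1, 3, 4, 6
d = rank(temp) − rank(yield): -2, 2, 5, -2, -2, -1; Σd² = 42
ρ = 1 − 6Σd² / [n(n²−1)] = 1 − 6×42 / (6×35) = 1 − 252/210 ≈ -0.200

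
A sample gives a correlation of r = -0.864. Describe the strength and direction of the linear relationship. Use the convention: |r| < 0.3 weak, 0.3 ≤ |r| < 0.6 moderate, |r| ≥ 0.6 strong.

r = -0.864 < 0 so the relationship is negative.
|r| = 0.864, which falls in the strong range.

strong negative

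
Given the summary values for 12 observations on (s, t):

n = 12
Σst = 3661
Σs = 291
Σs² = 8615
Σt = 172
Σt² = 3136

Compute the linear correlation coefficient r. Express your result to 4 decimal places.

-0.4989

r = (nΣst − ΣsΣt) / √[(nΣs² − (Σs)²)(nΣt² − (Σt)²)]
Numerator: 12×3661 − 291×172 = -6120
Denominator: √[(103380 − 84681)(37632 − 29584)] = √[18699 × 8048] = 12267.4183
r = -6120 / 12267.4183 ≈ -0.4989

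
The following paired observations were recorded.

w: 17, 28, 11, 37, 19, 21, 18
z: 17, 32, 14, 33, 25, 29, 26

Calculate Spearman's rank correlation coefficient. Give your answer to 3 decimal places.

Rank w: 2, 6, 1, 7, 4, 5, 3
Rank z: 2, 6, 1, 7, 3, 5, 4
d = rank(w) − rank(z): 0, 0, 0, 0, 1, 0, -1; Σd² = 2
ρ = 1 − 6Σd² / [n(n²−1)] = 1 − 6×2 / (7×48) = 1 − 12/336 ≈ 0.964

0.964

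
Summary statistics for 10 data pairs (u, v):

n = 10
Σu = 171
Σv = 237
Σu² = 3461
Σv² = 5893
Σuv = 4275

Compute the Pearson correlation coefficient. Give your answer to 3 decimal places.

r = (nΣuv − ΣuΣv) / √[(nΣu² − (Σu)²)(nΣv² − (Σv)²)]
Numerator: 10×4275 − 171×237 = 2223
Denominator: √[(34610 − 29241)(58930 − 56169)] = √[5369 × 2761] = 3850.1700
r = 2223 / 3850.1700 ≈ 0.577

0.577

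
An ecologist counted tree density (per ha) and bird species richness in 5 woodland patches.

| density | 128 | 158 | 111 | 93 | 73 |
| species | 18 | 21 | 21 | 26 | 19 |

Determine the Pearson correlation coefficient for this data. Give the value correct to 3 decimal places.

n = 5, Σx = 563, Σy = 105, Σx² = 67647, Σy² = 2243, Σxy = 11758
nΣxy − ΣxΣy = 58790 − 59115 = -325
nΣx² − (Σx)² = 338235 − 316969 = 21266; nΣy² − (Σy)² = 11215 − 11025 = 190
r = -325 / √(21266 × 190) = -325 / 2010.1094 ≈ -0.162

-0.162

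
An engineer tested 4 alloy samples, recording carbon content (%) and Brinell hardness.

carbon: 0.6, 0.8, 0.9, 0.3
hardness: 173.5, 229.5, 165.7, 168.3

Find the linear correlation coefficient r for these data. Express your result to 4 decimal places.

n = 4, Σx = 2.6, Σy = 737, Σx² = 1.9, Σy² = 138553.88, Σxy = 487.32
nΣxy − ΣxΣy = 1949.28 − 1916.2 = 33.08
nΣx² − (Σx)² = 7.6 − 6.76 = 0.84; nΣy² − (Σy)² = 554215.52 − 543169 = 11046.52
r = 33.08 / √(0.84 × 11046.52) = 33.08 / 96.3280 ≈ 0.3434

0.3434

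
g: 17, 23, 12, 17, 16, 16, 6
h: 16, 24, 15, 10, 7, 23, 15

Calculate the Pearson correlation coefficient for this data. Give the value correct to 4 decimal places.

n = 7, Σg = 107, Σh = 110, Σg² = 1799, Σh² = 1960, Σgh = 1744
nΣgh − ΣgΣh = 12208 − 11770 = 438
nΣg² − (Σg)² = 12593 − 11449 = 1144; nΣh² − (Σh)² = 13720 − 12100 = 1620
r = 438 / √(1144 × 1620) = 438 / 1361.3523 ≈ 0.3217

0.3217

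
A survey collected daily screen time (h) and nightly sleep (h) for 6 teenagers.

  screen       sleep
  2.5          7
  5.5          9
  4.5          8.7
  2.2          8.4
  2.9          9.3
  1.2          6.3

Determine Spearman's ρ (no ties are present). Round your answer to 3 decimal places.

Rank screen: 3, 6, 5, 2, 4, 1
Rank sleep: 2, 5, 4, 3, 6, 1
d = rank(screen) − rank(sleep): 1, 1, 1, -1, -2, 0; Σd² = 8
ρ = 1 − 6Σd² / [n(n²−1)] = 1 − 6×8 / (6×35) = 1 − 48/210 ≈ 0.771

0.771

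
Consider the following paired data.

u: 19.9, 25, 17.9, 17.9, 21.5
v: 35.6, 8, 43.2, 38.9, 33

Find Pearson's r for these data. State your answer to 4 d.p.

-0.9551

n = 5, Σu = 102.2, Σv = 158.7, Σu² = 2124.08, Σv² = 5799.81, Σuv = 3087.53
nΣuv − ΣuΣv = 15437.65 − 16219.14 = -781.49
nΣu² − (Σu)² = 10620.4 − 10444.84 = 175.56; nΣv² − (Σv)² = 28999.05 − 25185.69 = 3813.36
r = -781.49 / √(175.56 × 3813.36) = -781.49 / 818.2136 ≈ -0.9551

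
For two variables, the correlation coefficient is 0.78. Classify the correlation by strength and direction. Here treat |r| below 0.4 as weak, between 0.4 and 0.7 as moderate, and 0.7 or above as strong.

r = 0.78 > 0 so the relationship is positive.
|r| = 0.78, which falls in the strong range.

strong positive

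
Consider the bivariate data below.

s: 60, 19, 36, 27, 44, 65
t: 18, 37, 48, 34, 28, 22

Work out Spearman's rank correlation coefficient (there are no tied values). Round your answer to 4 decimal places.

Rank s: 5, 1, 3, 2, 4, 6
Rank t: 1, 5, 6, 4, 3, 2
d = rank(s) − rank(t): 4, -4, -3, -2, 1, 4; Σd² = 62
ρ = 1 − 6Σd² / [n(n²−1)] = 1 − 6×62 / (6×35) = 1 − 372/210 ≈ -0.7714

-0.7714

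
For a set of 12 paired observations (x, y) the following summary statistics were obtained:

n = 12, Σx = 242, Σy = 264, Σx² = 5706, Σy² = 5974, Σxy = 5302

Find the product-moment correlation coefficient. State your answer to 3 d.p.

r = (nΣxy − ΣxΣy) / √[(nΣx² − (Σx)²)(nΣy² − (Σy)²)]
Numerator: 12×5302 − 242×264 = -264
Denominator: √[(68472 − 58564)(71688 − 69696)] = √[9908 × 1992] = 4442.6046
r = -264 / 4442.6046 ≈ -0.059

-0.059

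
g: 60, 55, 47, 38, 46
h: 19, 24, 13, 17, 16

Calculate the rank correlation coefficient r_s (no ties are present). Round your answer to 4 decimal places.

0.5000

Rank g: 5, 4, 3, 1, 2
Rank h: 4, 5, 1, 3, 2
d = rank(g) − rank(h): 1, -1, 2, -2, 0; Σd² = 10
ρ = 1 − 6Σd² / [n(n²−1)] = 1 − 6×10 / (5×24) = 1 − 60/120 ≈ 0.5000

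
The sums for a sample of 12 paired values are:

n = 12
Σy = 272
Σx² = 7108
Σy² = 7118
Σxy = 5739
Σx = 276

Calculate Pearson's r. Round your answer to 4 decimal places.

-0.6076

r = (nΣxy − ΣxΣy) / √[(nΣx² − (Σx)²)(nΣy² − (Σy)²)]
Numerator: 12×5739 − 276×272 = -6204
Denominator: √[(85296 − 76176)(85416 − 73984)] = √[9120 × 11432] = 10210.7708
r = -6204 / 10210.7708 ≈ -0.6076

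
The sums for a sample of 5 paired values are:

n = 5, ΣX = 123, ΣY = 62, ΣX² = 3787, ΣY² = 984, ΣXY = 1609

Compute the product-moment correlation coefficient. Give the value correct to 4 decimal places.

0.2070

r = (nΣXY − ΣXΣY) / √[(nΣX² − (ΣX)²)(nΣY² − (ΣY)²)]
Numerator: 5×1609 − 123×62 = 419
Denominator: √[(18935 − 15129)(4920 − 3844)] = √[3806 × 1076] = 2023.6739
r = 419 / 2023.6739 ≈ 0.2070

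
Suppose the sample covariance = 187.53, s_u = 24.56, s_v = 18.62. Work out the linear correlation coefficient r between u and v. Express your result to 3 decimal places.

0.410

r = Cov(u,v) / (s_u · s_v) = 187.53 / (24.56 × 18.62)
  = 187.53 / 457.3072 ≈ 0.410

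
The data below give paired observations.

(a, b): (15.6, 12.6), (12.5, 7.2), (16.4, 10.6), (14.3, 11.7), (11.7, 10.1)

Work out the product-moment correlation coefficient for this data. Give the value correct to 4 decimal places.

0.6016

n = 5, Σa = 70.5, Σb = 52.2, Σa² = 1009.95, Σb² = 561.86, Σab = 745.88
nΣab − ΣaΣb = 3729.4 − 3680.1 = 49.3
nΣa² − (Σa)² = 5049.75 − 4970.25 = 79.5; nΣb² − (Σb)² = 2809.3 − 2724.84 = 84.46
r = 49.3 / √(79.5 × 84.46) = 49.3 / 81.9425 ≈ 0.6016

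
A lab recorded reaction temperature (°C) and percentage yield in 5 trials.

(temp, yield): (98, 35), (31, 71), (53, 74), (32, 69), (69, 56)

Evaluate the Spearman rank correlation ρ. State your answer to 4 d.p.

Rank temp: 5, 1, 3, 2, 4
Rank yield: 1, 4, 5, 3, 2
d = rank(temp) − rank(yield): 4, -3, -2, -1, 2; Σd² = 34
ρ = 1 − 6Σd² / [n(n²−1)] = 1 − 6×34 / (5×24) = 1 − 204/120 ≈ -0.7000

-0.7000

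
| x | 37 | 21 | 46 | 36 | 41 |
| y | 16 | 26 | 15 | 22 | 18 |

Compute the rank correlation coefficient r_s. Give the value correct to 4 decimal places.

-0.9000

Rank x: 3, 1, 5, 2, 4
Rank y: 2, 5, 1, 4, 3
d = rank(x) − rank(y): 1, -4, 4, -2, 1; Σd² = 38
ρ = 1 − 6Σd² / [n(n²−1)] = 1 − 6×38 / (5×24) = 1 − 228/120 ≈ -0.9000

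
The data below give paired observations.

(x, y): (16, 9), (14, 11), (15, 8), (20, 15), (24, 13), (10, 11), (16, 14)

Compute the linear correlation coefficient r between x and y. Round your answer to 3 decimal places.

n = 7, Σx = 115, Σy = 81, Σx² = 2009, Σy² = 977, Σxy = 1364
nΣxy − ΣxΣy = 9548 − 9315 = 233
nΣx² − (Σx)² = 14063 − 13225 = 838; nΣy² − (Σy)² = 6839 − 6561 = 278
r = 233 / √(838 × 278) = 233 / 482.6634 ≈ 0.483

0.483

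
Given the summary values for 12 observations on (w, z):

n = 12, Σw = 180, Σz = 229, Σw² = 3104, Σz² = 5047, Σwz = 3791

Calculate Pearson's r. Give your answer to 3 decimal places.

0.681

r = (nΣwz − ΣwΣz) / √[(nΣw² − (Σw)²)(nΣz² − (Σz)²)]
Numerator: 12×3791 − 180×229 = 4272
Denominator: √[(37248 − 32400)(60564 − 52441)] = √[4848 × 8123] = 6275.3728
r = 4272 / 6275.3728 ≈ 0.681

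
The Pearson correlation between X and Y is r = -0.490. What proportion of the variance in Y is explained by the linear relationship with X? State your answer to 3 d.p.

r² = (-0.490)² = 0.240

0.240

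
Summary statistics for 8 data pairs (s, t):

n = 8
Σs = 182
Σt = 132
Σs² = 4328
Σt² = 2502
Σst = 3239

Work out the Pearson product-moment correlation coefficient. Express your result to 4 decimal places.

r = (nΣst − ΣsΣt) / √[(nΣs² − (Σs)²)(nΣt² − (Σt)²)]
Numerator: 8×3239 − 182×132 = 1888
Denominator: √[(34624 − 33124)(20016 − 17424)] = √[1500 × 2592] = 1971.8012
r = 1888 / 1971.8012 ≈ 0.9575

0.9575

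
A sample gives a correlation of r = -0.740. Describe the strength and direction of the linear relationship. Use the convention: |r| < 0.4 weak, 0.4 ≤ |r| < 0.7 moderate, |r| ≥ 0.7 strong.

r = -0.740 < 0 so the relationship is negative.
|r| = 0.740, which falls in the strong range.

strong negative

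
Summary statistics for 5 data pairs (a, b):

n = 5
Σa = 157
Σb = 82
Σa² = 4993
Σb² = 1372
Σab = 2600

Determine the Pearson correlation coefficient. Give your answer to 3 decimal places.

r = (nΣab − ΣaΣb) / √[(nΣa² − (Σa)²)(nΣb² − (Σb)²)]
Numerator: 5×2600 − 157×82 = 126
Denominator: √[(24965 − 24649)(6860 − 6724)] = √[316 × 136] = 207.3065
r = 126 / 207.3065 ≈ 0.608

0.608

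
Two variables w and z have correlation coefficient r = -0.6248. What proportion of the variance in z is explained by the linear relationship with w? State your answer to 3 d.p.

r² = (-0.6248)² = 0.390

0.390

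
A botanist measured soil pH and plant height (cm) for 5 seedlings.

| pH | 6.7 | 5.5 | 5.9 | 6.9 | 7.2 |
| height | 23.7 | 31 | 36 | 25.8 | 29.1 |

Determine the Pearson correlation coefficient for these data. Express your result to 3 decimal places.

n = 5, Σx = 32.2, Σy = 145.6, Σx² = 209.4, Σy² = 4331.14, Σxy = 929.23
nΣxy − ΣxΣy = 4646.15 − 4688.32 = -42.17
nΣx² − (Σx)² = 1047 − 1036.84 = 10.16; nΣy² − (Σy)² = 21655.7 − 21199.36 = 456.34
r = -42.17 / √(10.16 × 456.34) = -42.17 / 68.0912 ≈ -0.619

-0.619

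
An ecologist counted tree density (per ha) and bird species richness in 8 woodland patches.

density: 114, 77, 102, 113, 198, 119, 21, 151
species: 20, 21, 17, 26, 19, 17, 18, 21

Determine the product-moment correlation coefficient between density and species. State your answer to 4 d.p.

n = 8, Σx = 895, Σy = 159, Σx² = 118705, Σy² = 3221, Σxy = 17903
nΣxy − ΣxΣy = 143224 − 142305 = 919
nΣx² − (Σx)² = 949640 − 801025 = 148615; nΣy² − (Σy)² = 25768 − 25281 = 487
r = 919 / √(148615 × 487) = 919 / 8507.3794 ≈ 0.1080

0.1080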